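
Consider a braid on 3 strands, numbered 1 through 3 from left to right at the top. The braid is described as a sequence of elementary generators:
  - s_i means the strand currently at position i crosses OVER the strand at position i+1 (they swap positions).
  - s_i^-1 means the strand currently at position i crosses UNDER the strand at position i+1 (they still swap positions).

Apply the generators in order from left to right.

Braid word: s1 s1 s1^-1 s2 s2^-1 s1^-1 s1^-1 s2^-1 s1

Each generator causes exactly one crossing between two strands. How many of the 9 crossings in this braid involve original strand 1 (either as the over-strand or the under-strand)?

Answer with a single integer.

Gen 1: crossing 1x2. Involves strand 1? yes. Count so far: 1
Gen 2: crossing 2x1. Involves strand 1? yes. Count so far: 2
Gen 3: crossing 1x2. Involves strand 1? yes. Count so far: 3
Gen 4: crossing 1x3. Involves strand 1? yes. Count so far: 4
Gen 5: crossing 3x1. Involves strand 1? yes. Count so far: 5
Gen 6: crossing 2x1. Involves strand 1? yes. Count so far: 6
Gen 7: crossing 1x2. Involves strand 1? yes. Count so far: 7
Gen 8: crossing 1x3. Involves strand 1? yes. Count so far: 8
Gen 9: crossing 2x3. Involves strand 1? no. Count so far: 8

Answer: 8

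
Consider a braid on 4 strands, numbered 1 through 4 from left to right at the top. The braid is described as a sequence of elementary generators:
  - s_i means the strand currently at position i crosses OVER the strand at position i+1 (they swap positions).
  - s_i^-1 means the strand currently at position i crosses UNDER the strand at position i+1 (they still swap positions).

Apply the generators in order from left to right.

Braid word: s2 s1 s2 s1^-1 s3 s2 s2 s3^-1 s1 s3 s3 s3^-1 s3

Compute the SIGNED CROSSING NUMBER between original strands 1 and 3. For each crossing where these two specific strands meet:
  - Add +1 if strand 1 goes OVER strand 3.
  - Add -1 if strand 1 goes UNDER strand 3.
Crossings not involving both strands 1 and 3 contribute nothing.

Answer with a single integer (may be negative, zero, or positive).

Answer: 1

Derivation:
Gen 1: crossing 2x3. Both 1&3? no. Sum: 0
Gen 2: 1 over 3. Both 1&3? yes. Contrib: +1. Sum: 1
Gen 3: crossing 1x2. Both 1&3? no. Sum: 1
Gen 4: crossing 3x2. Both 1&3? no. Sum: 1
Gen 5: crossing 1x4. Both 1&3? no. Sum: 1
Gen 6: crossing 3x4. Both 1&3? no. Sum: 1
Gen 7: crossing 4x3. Both 1&3? no. Sum: 1
Gen 8: crossing 4x1. Both 1&3? no. Sum: 1
Gen 9: crossing 2x3. Both 1&3? no. Sum: 1
Gen 10: crossing 1x4. Both 1&3? no. Sum: 1
Gen 11: crossing 4x1. Both 1&3? no. Sum: 1
Gen 12: crossing 1x4. Both 1&3? no. Sum: 1
Gen 13: crossing 4x1. Both 1&3? no. Sum: 1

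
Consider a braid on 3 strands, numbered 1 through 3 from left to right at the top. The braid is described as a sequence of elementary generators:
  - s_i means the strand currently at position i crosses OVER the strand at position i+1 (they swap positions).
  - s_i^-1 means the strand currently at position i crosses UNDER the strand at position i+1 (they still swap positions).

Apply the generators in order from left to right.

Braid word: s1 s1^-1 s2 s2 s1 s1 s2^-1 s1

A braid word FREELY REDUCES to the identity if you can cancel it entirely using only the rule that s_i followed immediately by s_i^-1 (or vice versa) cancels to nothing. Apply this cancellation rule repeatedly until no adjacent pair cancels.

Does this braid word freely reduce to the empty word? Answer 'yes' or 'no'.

Answer: no

Derivation:
Gen 1 (s1): push. Stack: [s1]
Gen 2 (s1^-1): cancels prior s1. Stack: []
Gen 3 (s2): push. Stack: [s2]
Gen 4 (s2): push. Stack: [s2 s2]
Gen 5 (s1): push. Stack: [s2 s2 s1]
Gen 6 (s1): push. Stack: [s2 s2 s1 s1]
Gen 7 (s2^-1): push. Stack: [s2 s2 s1 s1 s2^-1]
Gen 8 (s1): push. Stack: [s2 s2 s1 s1 s2^-1 s1]
Reduced word: s2 s2 s1 s1 s2^-1 s1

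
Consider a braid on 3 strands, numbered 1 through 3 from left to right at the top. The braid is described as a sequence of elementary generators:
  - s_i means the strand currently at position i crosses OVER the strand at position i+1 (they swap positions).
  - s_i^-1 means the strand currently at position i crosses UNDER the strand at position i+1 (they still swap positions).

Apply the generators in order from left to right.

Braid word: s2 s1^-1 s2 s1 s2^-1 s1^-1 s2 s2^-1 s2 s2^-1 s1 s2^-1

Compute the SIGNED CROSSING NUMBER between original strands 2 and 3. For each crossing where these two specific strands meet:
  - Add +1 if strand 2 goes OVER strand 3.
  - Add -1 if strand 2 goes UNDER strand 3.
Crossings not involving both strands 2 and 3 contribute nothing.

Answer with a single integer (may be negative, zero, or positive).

Gen 1: 2 over 3. Both 2&3? yes. Contrib: +1. Sum: 1
Gen 2: crossing 1x3. Both 2&3? no. Sum: 1
Gen 3: crossing 1x2. Both 2&3? no. Sum: 1
Gen 4: 3 over 2. Both 2&3? yes. Contrib: -1. Sum: 0
Gen 5: crossing 3x1. Both 2&3? no. Sum: 0
Gen 6: crossing 2x1. Both 2&3? no. Sum: 0
Gen 7: 2 over 3. Both 2&3? yes. Contrib: +1. Sum: 1
Gen 8: 3 under 2. Both 2&3? yes. Contrib: +1. Sum: 2
Gen 9: 2 over 3. Both 2&3? yes. Contrib: +1. Sum: 3
Gen 10: 3 under 2. Both 2&3? yes. Contrib: +1. Sum: 4
Gen 11: crossing 1x2. Both 2&3? no. Sum: 4
Gen 12: crossing 1x3. Both 2&3? no. Sum: 4

Answer: 4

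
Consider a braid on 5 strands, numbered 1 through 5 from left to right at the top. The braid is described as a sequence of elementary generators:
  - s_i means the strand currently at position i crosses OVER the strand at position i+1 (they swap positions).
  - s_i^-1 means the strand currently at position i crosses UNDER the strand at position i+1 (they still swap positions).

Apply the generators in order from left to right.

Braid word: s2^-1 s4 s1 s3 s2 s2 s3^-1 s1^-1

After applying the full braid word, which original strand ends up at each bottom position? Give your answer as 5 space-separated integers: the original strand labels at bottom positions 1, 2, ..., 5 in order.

Gen 1 (s2^-1): strand 2 crosses under strand 3. Perm now: [1 3 2 4 5]
Gen 2 (s4): strand 4 crosses over strand 5. Perm now: [1 3 2 5 4]
Gen 3 (s1): strand 1 crosses over strand 3. Perm now: [3 1 2 5 4]
Gen 4 (s3): strand 2 crosses over strand 5. Perm now: [3 1 5 2 4]
Gen 5 (s2): strand 1 crosses over strand 5. Perm now: [3 5 1 2 4]
Gen 6 (s2): strand 5 crosses over strand 1. Perm now: [3 1 5 2 4]
Gen 7 (s3^-1): strand 5 crosses under strand 2. Perm now: [3 1 2 5 4]
Gen 8 (s1^-1): strand 3 crosses under strand 1. Perm now: [1 3 2 5 4]

Answer: 1 3 2 5 4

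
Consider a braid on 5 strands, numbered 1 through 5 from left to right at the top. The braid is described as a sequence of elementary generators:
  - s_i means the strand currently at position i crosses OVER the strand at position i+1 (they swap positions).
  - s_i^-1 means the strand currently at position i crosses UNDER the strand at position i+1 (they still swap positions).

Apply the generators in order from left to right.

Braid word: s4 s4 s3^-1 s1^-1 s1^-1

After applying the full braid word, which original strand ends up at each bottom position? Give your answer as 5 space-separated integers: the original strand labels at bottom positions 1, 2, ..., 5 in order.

Gen 1 (s4): strand 4 crosses over strand 5. Perm now: [1 2 3 5 4]
Gen 2 (s4): strand 5 crosses over strand 4. Perm now: [1 2 3 4 5]
Gen 3 (s3^-1): strand 3 crosses under strand 4. Perm now: [1 2 4 3 5]
Gen 4 (s1^-1): strand 1 crosses under strand 2. Perm now: [2 1 4 3 5]
Gen 5 (s1^-1): strand 2 crosses under strand 1. Perm now: [1 2 4 3 5]

Answer: 1 2 4 3 5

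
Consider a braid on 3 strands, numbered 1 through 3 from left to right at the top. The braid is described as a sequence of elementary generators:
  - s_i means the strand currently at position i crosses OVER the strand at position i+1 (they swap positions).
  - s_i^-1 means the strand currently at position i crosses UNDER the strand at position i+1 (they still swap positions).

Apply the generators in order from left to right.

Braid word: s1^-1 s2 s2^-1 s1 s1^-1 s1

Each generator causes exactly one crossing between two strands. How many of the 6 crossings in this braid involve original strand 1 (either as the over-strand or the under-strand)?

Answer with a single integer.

Gen 1: crossing 1x2. Involves strand 1? yes. Count so far: 1
Gen 2: crossing 1x3. Involves strand 1? yes. Count so far: 2
Gen 3: crossing 3x1. Involves strand 1? yes. Count so far: 3
Gen 4: crossing 2x1. Involves strand 1? yes. Count so far: 4
Gen 5: crossing 1x2. Involves strand 1? yes. Count so far: 5
Gen 6: crossing 2x1. Involves strand 1? yes. Count so far: 6

Answer: 6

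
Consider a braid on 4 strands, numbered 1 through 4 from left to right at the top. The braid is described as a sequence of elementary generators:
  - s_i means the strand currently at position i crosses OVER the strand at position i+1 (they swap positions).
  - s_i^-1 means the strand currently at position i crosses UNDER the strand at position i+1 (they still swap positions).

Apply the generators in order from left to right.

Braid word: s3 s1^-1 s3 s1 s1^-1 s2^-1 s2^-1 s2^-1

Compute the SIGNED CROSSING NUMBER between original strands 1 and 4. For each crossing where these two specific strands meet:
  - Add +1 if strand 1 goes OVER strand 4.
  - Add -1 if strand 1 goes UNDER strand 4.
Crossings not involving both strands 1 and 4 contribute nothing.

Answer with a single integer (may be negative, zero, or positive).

Answer: 0

Derivation:
Gen 1: crossing 3x4. Both 1&4? no. Sum: 0
Gen 2: crossing 1x2. Both 1&4? no. Sum: 0
Gen 3: crossing 4x3. Both 1&4? no. Sum: 0
Gen 4: crossing 2x1. Both 1&4? no. Sum: 0
Gen 5: crossing 1x2. Both 1&4? no. Sum: 0
Gen 6: crossing 1x3. Both 1&4? no. Sum: 0
Gen 7: crossing 3x1. Both 1&4? no. Sum: 0
Gen 8: crossing 1x3. Both 1&4? no. Sum: 0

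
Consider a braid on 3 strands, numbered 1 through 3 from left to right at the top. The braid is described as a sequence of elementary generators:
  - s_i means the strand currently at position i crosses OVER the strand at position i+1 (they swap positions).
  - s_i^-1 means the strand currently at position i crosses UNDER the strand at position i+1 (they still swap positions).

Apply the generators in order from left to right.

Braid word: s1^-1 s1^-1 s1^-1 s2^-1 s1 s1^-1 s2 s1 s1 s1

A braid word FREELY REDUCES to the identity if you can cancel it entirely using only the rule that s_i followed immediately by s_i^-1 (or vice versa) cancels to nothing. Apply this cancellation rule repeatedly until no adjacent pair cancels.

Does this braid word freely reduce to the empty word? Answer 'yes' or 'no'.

Gen 1 (s1^-1): push. Stack: [s1^-1]
Gen 2 (s1^-1): push. Stack: [s1^-1 s1^-1]
Gen 3 (s1^-1): push. Stack: [s1^-1 s1^-1 s1^-1]
Gen 4 (s2^-1): push. Stack: [s1^-1 s1^-1 s1^-1 s2^-1]
Gen 5 (s1): push. Stack: [s1^-1 s1^-1 s1^-1 s2^-1 s1]
Gen 6 (s1^-1): cancels prior s1. Stack: [s1^-1 s1^-1 s1^-1 s2^-1]
Gen 7 (s2): cancels prior s2^-1. Stack: [s1^-1 s1^-1 s1^-1]
Gen 8 (s1): cancels prior s1^-1. Stack: [s1^-1 s1^-1]
Gen 9 (s1): cancels prior s1^-1. Stack: [s1^-1]
Gen 10 (s1): cancels prior s1^-1. Stack: []
Reduced word: (empty)

Answer: yes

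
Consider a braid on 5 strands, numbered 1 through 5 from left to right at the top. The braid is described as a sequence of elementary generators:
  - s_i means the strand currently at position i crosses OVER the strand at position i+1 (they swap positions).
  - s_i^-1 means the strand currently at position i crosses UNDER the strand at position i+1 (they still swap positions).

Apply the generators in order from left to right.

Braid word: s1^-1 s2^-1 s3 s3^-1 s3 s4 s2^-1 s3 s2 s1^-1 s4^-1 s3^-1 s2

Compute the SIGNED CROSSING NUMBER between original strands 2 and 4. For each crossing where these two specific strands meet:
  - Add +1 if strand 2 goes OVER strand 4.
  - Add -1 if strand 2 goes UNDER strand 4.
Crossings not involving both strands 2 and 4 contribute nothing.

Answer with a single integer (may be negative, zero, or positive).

Gen 1: crossing 1x2. Both 2&4? no. Sum: 0
Gen 2: crossing 1x3. Both 2&4? no. Sum: 0
Gen 3: crossing 1x4. Both 2&4? no. Sum: 0
Gen 4: crossing 4x1. Both 2&4? no. Sum: 0
Gen 5: crossing 1x4. Both 2&4? no. Sum: 0
Gen 6: crossing 1x5. Both 2&4? no. Sum: 0
Gen 7: crossing 3x4. Both 2&4? no. Sum: 0
Gen 8: crossing 3x5. Both 2&4? no. Sum: 0
Gen 9: crossing 4x5. Both 2&4? no. Sum: 0
Gen 10: crossing 2x5. Both 2&4? no. Sum: 0
Gen 11: crossing 3x1. Both 2&4? no. Sum: 0
Gen 12: crossing 4x1. Both 2&4? no. Sum: 0
Gen 13: crossing 2x1. Both 2&4? no. Sum: 0

Answer: 0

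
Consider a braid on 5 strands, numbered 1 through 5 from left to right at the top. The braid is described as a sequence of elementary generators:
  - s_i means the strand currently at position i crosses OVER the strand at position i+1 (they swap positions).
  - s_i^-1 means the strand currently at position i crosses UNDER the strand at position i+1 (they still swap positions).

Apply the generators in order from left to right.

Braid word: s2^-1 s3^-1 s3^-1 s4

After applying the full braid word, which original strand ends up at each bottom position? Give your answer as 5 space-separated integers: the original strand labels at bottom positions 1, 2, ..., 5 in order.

Gen 1 (s2^-1): strand 2 crosses under strand 3. Perm now: [1 3 2 4 5]
Gen 2 (s3^-1): strand 2 crosses under strand 4. Perm now: [1 3 4 2 5]
Gen 3 (s3^-1): strand 4 crosses under strand 2. Perm now: [1 3 2 4 5]
Gen 4 (s4): strand 4 crosses over strand 5. Perm now: [1 3 2 5 4]

Answer: 1 3 2 5 4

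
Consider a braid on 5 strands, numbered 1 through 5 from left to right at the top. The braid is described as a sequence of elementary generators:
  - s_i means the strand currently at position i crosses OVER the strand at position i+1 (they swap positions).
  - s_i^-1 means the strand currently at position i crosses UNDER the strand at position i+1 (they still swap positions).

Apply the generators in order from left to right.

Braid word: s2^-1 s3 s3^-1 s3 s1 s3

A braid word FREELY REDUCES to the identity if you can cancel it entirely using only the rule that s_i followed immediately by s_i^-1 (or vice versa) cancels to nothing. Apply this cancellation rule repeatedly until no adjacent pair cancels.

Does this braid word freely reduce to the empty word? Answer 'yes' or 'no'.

Answer: no

Derivation:
Gen 1 (s2^-1): push. Stack: [s2^-1]
Gen 2 (s3): push. Stack: [s2^-1 s3]
Gen 3 (s3^-1): cancels prior s3. Stack: [s2^-1]
Gen 4 (s3): push. Stack: [s2^-1 s3]
Gen 5 (s1): push. Stack: [s2^-1 s3 s1]
Gen 6 (s3): push. Stack: [s2^-1 s3 s1 s3]
Reduced word: s2^-1 s3 s1 s3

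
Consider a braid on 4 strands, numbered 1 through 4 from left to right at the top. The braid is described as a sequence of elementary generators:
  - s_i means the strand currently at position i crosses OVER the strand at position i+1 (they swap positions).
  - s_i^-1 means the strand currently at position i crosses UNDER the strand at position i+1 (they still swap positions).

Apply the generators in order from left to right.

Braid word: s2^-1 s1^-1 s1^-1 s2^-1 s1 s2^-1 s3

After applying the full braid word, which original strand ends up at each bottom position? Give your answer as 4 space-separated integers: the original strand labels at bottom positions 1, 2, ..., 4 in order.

Gen 1 (s2^-1): strand 2 crosses under strand 3. Perm now: [1 3 2 4]
Gen 2 (s1^-1): strand 1 crosses under strand 3. Perm now: [3 1 2 4]
Gen 3 (s1^-1): strand 3 crosses under strand 1. Perm now: [1 3 2 4]
Gen 4 (s2^-1): strand 3 crosses under strand 2. Perm now: [1 2 3 4]
Gen 5 (s1): strand 1 crosses over strand 2. Perm now: [2 1 3 4]
Gen 6 (s2^-1): strand 1 crosses under strand 3. Perm now: [2 3 1 4]
Gen 7 (s3): strand 1 crosses over strand 4. Perm now: [2 3 4 1]

Answer: 2 3 4 1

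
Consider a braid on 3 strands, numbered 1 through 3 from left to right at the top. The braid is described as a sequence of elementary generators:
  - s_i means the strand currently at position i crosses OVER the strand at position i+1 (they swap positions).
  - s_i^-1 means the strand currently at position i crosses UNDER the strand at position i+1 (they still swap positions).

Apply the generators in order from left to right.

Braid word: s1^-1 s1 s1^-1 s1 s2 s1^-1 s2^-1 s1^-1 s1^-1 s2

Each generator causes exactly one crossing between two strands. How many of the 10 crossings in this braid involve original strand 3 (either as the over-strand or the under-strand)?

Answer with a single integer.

Answer: 4

Derivation:
Gen 1: crossing 1x2. Involves strand 3? no. Count so far: 0
Gen 2: crossing 2x1. Involves strand 3? no. Count so far: 0
Gen 3: crossing 1x2. Involves strand 3? no. Count so far: 0
Gen 4: crossing 2x1. Involves strand 3? no. Count so far: 0
Gen 5: crossing 2x3. Involves strand 3? yes. Count so far: 1
Gen 6: crossing 1x3. Involves strand 3? yes. Count so far: 2
Gen 7: crossing 1x2. Involves strand 3? no. Count so far: 2
Gen 8: crossing 3x2. Involves strand 3? yes. Count so far: 3
Gen 9: crossing 2x3. Involves strand 3? yes. Count so far: 4
Gen 10: crossing 2x1. Involves strand 3? no. Count so far: 4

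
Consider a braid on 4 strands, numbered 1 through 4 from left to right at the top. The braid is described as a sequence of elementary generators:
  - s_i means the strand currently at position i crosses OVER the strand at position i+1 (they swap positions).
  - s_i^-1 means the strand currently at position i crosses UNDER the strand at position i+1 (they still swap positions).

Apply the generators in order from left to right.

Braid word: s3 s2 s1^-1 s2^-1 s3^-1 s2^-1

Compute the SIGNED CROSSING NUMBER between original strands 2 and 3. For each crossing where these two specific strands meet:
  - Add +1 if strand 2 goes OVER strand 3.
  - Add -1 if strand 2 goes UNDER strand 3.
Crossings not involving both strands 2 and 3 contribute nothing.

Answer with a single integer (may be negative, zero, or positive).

Answer: -1

Derivation:
Gen 1: crossing 3x4. Both 2&3? no. Sum: 0
Gen 2: crossing 2x4. Both 2&3? no. Sum: 0
Gen 3: crossing 1x4. Both 2&3? no. Sum: 0
Gen 4: crossing 1x2. Both 2&3? no. Sum: 0
Gen 5: crossing 1x3. Both 2&3? no. Sum: 0
Gen 6: 2 under 3. Both 2&3? yes. Contrib: -1. Sum: -1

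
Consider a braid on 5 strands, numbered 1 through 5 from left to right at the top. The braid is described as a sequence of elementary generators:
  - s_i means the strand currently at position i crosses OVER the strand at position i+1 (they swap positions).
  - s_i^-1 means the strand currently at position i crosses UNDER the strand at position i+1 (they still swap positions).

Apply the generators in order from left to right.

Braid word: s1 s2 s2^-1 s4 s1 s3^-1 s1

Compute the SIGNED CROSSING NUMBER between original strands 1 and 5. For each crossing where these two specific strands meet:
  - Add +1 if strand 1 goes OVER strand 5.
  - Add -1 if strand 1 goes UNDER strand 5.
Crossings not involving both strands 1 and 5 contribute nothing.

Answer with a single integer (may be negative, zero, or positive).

Answer: 0

Derivation:
Gen 1: crossing 1x2. Both 1&5? no. Sum: 0
Gen 2: crossing 1x3. Both 1&5? no. Sum: 0
Gen 3: crossing 3x1. Both 1&5? no. Sum: 0
Gen 4: crossing 4x5. Both 1&5? no. Sum: 0
Gen 5: crossing 2x1. Both 1&5? no. Sum: 0
Gen 6: crossing 3x5. Both 1&5? no. Sum: 0
Gen 7: crossing 1x2. Both 1&5? no. Sum: 0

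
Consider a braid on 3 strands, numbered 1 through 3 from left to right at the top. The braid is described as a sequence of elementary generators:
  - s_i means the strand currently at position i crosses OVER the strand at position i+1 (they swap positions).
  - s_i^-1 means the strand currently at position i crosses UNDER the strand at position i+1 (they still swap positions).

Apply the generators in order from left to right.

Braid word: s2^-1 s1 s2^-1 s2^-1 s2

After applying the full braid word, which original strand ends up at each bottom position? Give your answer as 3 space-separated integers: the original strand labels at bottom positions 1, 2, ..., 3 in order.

Gen 1 (s2^-1): strand 2 crosses under strand 3. Perm now: [1 3 2]
Gen 2 (s1): strand 1 crosses over strand 3. Perm now: [3 1 2]
Gen 3 (s2^-1): strand 1 crosses under strand 2. Perm now: [3 2 1]
Gen 4 (s2^-1): strand 2 crosses under strand 1. Perm now: [3 1 2]
Gen 5 (s2): strand 1 crosses over strand 2. Perm now: [3 2 1]

Answer: 3 2 1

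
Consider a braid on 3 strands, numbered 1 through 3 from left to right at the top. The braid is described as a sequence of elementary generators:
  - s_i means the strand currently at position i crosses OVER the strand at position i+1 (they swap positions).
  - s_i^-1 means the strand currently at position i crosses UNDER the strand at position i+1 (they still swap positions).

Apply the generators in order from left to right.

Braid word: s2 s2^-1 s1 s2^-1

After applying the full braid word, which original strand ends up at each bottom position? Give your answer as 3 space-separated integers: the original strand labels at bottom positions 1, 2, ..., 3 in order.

Answer: 2 3 1

Derivation:
Gen 1 (s2): strand 2 crosses over strand 3. Perm now: [1 3 2]
Gen 2 (s2^-1): strand 3 crosses under strand 2. Perm now: [1 2 3]
Gen 3 (s1): strand 1 crosses over strand 2. Perm now: [2 1 3]
Gen 4 (s2^-1): strand 1 crosses under strand 3. Perm now: [2 3 1]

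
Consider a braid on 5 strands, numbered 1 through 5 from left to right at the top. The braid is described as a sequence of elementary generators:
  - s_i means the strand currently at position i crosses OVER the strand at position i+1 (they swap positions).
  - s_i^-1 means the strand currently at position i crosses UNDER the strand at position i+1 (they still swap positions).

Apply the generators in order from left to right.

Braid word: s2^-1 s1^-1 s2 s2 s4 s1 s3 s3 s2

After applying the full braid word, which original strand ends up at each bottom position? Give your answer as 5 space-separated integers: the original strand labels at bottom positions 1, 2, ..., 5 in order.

Answer: 1 2 3 5 4

Derivation:
Gen 1 (s2^-1): strand 2 crosses under strand 3. Perm now: [1 3 2 4 5]
Gen 2 (s1^-1): strand 1 crosses under strand 3. Perm now: [3 1 2 4 5]
Gen 3 (s2): strand 1 crosses over strand 2. Perm now: [3 2 1 4 5]
Gen 4 (s2): strand 2 crosses over strand 1. Perm now: [3 1 2 4 5]
Gen 5 (s4): strand 4 crosses over strand 5. Perm now: [3 1 2 5 4]
Gen 6 (s1): strand 3 crosses over strand 1. Perm now: [1 3 2 5 4]
Gen 7 (s3): strand 2 crosses over strand 5. Perm now: [1 3 5 2 4]
Gen 8 (s3): strand 5 crosses over strand 2. Perm now: [1 3 2 5 4]
Gen 9 (s2): strand 3 crosses over strand 2. Perm now: [1 2 3 5 4]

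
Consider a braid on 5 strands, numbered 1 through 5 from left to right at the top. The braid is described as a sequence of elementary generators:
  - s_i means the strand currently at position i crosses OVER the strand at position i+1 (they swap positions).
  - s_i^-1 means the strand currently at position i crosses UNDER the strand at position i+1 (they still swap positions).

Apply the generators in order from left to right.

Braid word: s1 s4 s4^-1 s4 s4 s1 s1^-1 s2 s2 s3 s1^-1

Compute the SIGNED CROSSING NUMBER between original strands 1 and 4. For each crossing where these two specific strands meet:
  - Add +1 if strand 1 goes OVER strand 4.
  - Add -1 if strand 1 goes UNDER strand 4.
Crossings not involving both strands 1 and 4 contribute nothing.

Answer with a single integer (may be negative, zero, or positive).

Gen 1: crossing 1x2. Both 1&4? no. Sum: 0
Gen 2: crossing 4x5. Both 1&4? no. Sum: 0
Gen 3: crossing 5x4. Both 1&4? no. Sum: 0
Gen 4: crossing 4x5. Both 1&4? no. Sum: 0
Gen 5: crossing 5x4. Both 1&4? no. Sum: 0
Gen 6: crossing 2x1. Both 1&4? no. Sum: 0
Gen 7: crossing 1x2. Both 1&4? no. Sum: 0
Gen 8: crossing 1x3. Both 1&4? no. Sum: 0
Gen 9: crossing 3x1. Both 1&4? no. Sum: 0
Gen 10: crossing 3x4. Both 1&4? no. Sum: 0
Gen 11: crossing 2x1. Both 1&4? no. Sum: 0

Answer: 0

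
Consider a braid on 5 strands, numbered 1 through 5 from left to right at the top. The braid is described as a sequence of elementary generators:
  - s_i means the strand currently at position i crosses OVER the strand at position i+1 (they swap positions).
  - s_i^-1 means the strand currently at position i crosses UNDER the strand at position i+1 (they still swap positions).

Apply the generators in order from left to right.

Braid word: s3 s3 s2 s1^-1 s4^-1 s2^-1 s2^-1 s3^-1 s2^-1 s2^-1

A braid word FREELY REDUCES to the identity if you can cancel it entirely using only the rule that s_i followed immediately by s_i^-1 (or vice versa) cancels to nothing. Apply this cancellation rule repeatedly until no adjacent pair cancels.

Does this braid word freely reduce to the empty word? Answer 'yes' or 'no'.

Gen 1 (s3): push. Stack: [s3]
Gen 2 (s3): push. Stack: [s3 s3]
Gen 3 (s2): push. Stack: [s3 s3 s2]
Gen 4 (s1^-1): push. Stack: [s3 s3 s2 s1^-1]
Gen 5 (s4^-1): push. Stack: [s3 s3 s2 s1^-1 s4^-1]
Gen 6 (s2^-1): push. Stack: [s3 s3 s2 s1^-1 s4^-1 s2^-1]
Gen 7 (s2^-1): push. Stack: [s3 s3 s2 s1^-1 s4^-1 s2^-1 s2^-1]
Gen 8 (s3^-1): push. Stack: [s3 s3 s2 s1^-1 s4^-1 s2^-1 s2^-1 s3^-1]
Gen 9 (s2^-1): push. Stack: [s3 s3 s2 s1^-1 s4^-1 s2^-1 s2^-1 s3^-1 s2^-1]
Gen 10 (s2^-1): push. Stack: [s3 s3 s2 s1^-1 s4^-1 s2^-1 s2^-1 s3^-1 s2^-1 s2^-1]
Reduced word: s3 s3 s2 s1^-1 s4^-1 s2^-1 s2^-1 s3^-1 s2^-1 s2^-1

Answer: no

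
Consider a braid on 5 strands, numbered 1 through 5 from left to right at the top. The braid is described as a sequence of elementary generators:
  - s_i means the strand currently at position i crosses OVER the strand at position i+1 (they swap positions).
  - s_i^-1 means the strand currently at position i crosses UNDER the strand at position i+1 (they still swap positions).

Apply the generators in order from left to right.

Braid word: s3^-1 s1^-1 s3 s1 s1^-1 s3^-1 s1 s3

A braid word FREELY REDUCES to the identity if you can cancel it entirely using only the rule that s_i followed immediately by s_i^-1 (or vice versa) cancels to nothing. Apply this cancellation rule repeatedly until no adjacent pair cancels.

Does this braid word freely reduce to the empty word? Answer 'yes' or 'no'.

Answer: yes

Derivation:
Gen 1 (s3^-1): push. Stack: [s3^-1]
Gen 2 (s1^-1): push. Stack: [s3^-1 s1^-1]
Gen 3 (s3): push. Stack: [s3^-1 s1^-1 s3]
Gen 4 (s1): push. Stack: [s3^-1 s1^-1 s3 s1]
Gen 5 (s1^-1): cancels prior s1. Stack: [s3^-1 s1^-1 s3]
Gen 6 (s3^-1): cancels prior s3. Stack: [s3^-1 s1^-1]
Gen 7 (s1): cancels prior s1^-1. Stack: [s3^-1]
Gen 8 (s3): cancels prior s3^-1. Stack: []
Reduced word: (empty)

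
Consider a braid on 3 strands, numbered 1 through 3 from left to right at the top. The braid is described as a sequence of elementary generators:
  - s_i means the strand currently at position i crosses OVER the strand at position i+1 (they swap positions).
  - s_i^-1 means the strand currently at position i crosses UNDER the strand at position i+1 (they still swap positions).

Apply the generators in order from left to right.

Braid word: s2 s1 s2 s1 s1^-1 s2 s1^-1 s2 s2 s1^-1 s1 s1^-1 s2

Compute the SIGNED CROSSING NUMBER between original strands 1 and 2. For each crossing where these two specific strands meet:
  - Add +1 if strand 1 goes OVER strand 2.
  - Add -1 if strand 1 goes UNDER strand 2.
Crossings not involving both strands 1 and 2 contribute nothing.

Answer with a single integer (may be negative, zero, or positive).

Answer: 1

Derivation:
Gen 1: crossing 2x3. Both 1&2? no. Sum: 0
Gen 2: crossing 1x3. Both 1&2? no. Sum: 0
Gen 3: 1 over 2. Both 1&2? yes. Contrib: +1. Sum: 1
Gen 4: crossing 3x2. Both 1&2? no. Sum: 1
Gen 5: crossing 2x3. Both 1&2? no. Sum: 1
Gen 6: 2 over 1. Both 1&2? yes. Contrib: -1. Sum: 0
Gen 7: crossing 3x1. Both 1&2? no. Sum: 0
Gen 8: crossing 3x2. Both 1&2? no. Sum: 0
Gen 9: crossing 2x3. Both 1&2? no. Sum: 0
Gen 10: crossing 1x3. Both 1&2? no. Sum: 0
Gen 11: crossing 3x1. Both 1&2? no. Sum: 0
Gen 12: crossing 1x3. Both 1&2? no. Sum: 0
Gen 13: 1 over 2. Both 1&2? yes. Contrib: +1. Sum: 1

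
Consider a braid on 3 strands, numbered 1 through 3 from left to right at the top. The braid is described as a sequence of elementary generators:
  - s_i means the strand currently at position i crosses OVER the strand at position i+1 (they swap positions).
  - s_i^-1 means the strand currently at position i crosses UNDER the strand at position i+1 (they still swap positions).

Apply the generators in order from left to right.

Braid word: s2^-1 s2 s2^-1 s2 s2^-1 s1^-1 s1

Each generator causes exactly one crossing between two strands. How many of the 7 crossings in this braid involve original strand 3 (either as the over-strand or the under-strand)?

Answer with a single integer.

Answer: 7

Derivation:
Gen 1: crossing 2x3. Involves strand 3? yes. Count so far: 1
Gen 2: crossing 3x2. Involves strand 3? yes. Count so far: 2
Gen 3: crossing 2x3. Involves strand 3? yes. Count so far: 3
Gen 4: crossing 3x2. Involves strand 3? yes. Count so far: 4
Gen 5: crossing 2x3. Involves strand 3? yes. Count so far: 5
Gen 6: crossing 1x3. Involves strand 3? yes. Count so far: 6
Gen 7: crossing 3x1. Involves strand 3? yes. Count so far: 7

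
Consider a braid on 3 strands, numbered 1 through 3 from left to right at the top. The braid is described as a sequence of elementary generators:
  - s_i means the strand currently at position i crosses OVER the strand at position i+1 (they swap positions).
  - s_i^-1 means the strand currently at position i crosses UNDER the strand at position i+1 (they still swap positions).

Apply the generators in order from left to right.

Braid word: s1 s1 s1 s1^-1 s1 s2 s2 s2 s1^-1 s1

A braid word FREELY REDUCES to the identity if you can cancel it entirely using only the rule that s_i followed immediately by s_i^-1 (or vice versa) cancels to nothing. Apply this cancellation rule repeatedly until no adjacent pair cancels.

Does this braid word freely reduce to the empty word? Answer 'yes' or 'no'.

Answer: no

Derivation:
Gen 1 (s1): push. Stack: [s1]
Gen 2 (s1): push. Stack: [s1 s1]
Gen 3 (s1): push. Stack: [s1 s1 s1]
Gen 4 (s1^-1): cancels prior s1. Stack: [s1 s1]
Gen 5 (s1): push. Stack: [s1 s1 s1]
Gen 6 (s2): push. Stack: [s1 s1 s1 s2]
Gen 7 (s2): push. Stack: [s1 s1 s1 s2 s2]
Gen 8 (s2): push. Stack: [s1 s1 s1 s2 s2 s2]
Gen 9 (s1^-1): push. Stack: [s1 s1 s1 s2 s2 s2 s1^-1]
Gen 10 (s1): cancels prior s1^-1. Stack: [s1 s1 s1 s2 s2 s2]
Reduced word: s1 s1 s1 s2 s2 s2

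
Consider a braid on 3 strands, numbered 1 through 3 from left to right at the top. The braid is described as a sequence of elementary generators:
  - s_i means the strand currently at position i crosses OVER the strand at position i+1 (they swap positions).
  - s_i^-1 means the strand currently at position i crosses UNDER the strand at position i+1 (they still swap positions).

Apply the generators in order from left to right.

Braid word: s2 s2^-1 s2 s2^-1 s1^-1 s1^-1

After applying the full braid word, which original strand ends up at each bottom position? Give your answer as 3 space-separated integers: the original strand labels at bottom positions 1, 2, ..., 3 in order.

Answer: 1 2 3

Derivation:
Gen 1 (s2): strand 2 crosses over strand 3. Perm now: [1 3 2]
Gen 2 (s2^-1): strand 3 crosses under strand 2. Perm now: [1 2 3]
Gen 3 (s2): strand 2 crosses over strand 3. Perm now: [1 3 2]
Gen 4 (s2^-1): strand 3 crosses under strand 2. Perm now: [1 2 3]
Gen 5 (s1^-1): strand 1 crosses under strand 2. Perm now: [2 1 3]
Gen 6 (s1^-1): strand 2 crosses under strand 1. Perm now: [1 2 3]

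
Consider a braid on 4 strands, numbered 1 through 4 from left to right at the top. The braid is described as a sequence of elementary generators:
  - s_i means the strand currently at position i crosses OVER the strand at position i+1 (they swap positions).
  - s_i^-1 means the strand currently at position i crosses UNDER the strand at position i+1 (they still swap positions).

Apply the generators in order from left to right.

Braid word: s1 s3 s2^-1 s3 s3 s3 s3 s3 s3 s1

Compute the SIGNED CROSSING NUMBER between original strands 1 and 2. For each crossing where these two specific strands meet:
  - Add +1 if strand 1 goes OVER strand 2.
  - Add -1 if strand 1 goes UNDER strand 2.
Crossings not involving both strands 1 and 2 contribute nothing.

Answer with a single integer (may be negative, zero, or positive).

Gen 1: 1 over 2. Both 1&2? yes. Contrib: +1. Sum: 1
Gen 2: crossing 3x4. Both 1&2? no. Sum: 1
Gen 3: crossing 1x4. Both 1&2? no. Sum: 1
Gen 4: crossing 1x3. Both 1&2? no. Sum: 1
Gen 5: crossing 3x1. Both 1&2? no. Sum: 1
Gen 6: crossing 1x3. Both 1&2? no. Sum: 1
Gen 7: crossing 3x1. Both 1&2? no. Sum: 1
Gen 8: crossing 1x3. Both 1&2? no. Sum: 1
Gen 9: crossing 3x1. Both 1&2? no. Sum: 1
Gen 10: crossing 2x4. Both 1&2? no. Sum: 1

Answer: 1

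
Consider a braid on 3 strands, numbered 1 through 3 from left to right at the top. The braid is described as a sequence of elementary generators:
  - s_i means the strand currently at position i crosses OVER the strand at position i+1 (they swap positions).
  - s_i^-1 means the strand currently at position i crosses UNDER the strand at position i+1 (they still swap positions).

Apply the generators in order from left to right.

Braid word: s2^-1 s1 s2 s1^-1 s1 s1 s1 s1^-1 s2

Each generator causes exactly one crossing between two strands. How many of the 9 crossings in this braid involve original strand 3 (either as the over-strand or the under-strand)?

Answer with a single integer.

Answer: 8

Derivation:
Gen 1: crossing 2x3. Involves strand 3? yes. Count so far: 1
Gen 2: crossing 1x3. Involves strand 3? yes. Count so far: 2
Gen 3: crossing 1x2. Involves strand 3? no. Count so far: 2
Gen 4: crossing 3x2. Involves strand 3? yes. Count so far: 3
Gen 5: crossing 2x3. Involves strand 3? yes. Count so far: 4
Gen 6: crossing 3x2. Involves strand 3? yes. Count so far: 5
Gen 7: crossing 2x3. Involves strand 3? yes. Count so far: 6
Gen 8: crossing 3x2. Involves strand 3? yes. Count so far: 7
Gen 9: crossing 3x1. Involves strand 3? yes. Count so far: 8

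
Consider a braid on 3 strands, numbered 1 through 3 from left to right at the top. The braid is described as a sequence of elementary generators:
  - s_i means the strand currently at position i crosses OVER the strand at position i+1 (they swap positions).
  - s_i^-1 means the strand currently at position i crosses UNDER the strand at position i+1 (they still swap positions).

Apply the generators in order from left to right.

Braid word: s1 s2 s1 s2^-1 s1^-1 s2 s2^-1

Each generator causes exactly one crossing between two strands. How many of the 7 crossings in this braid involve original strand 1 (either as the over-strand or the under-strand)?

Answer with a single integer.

Gen 1: crossing 1x2. Involves strand 1? yes. Count so far: 1
Gen 2: crossing 1x3. Involves strand 1? yes. Count so far: 2
Gen 3: crossing 2x3. Involves strand 1? no. Count so far: 2
Gen 4: crossing 2x1. Involves strand 1? yes. Count so far: 3
Gen 5: crossing 3x1. Involves strand 1? yes. Count so far: 4
Gen 6: crossing 3x2. Involves strand 1? no. Count so far: 4
Gen 7: crossing 2x3. Involves strand 1? no. Count so far: 4

Answer: 4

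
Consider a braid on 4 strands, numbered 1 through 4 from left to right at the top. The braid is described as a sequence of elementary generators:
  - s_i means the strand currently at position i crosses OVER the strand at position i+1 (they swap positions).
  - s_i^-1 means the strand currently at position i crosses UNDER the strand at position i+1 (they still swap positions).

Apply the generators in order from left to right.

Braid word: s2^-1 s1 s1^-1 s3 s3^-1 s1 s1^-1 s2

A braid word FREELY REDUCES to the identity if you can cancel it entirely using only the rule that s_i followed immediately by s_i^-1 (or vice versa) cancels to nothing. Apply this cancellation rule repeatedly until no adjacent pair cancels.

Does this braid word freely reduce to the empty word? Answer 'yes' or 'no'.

Gen 1 (s2^-1): push. Stack: [s2^-1]
Gen 2 (s1): push. Stack: [s2^-1 s1]
Gen 3 (s1^-1): cancels prior s1. Stack: [s2^-1]
Gen 4 (s3): push. Stack: [s2^-1 s3]
Gen 5 (s3^-1): cancels prior s3. Stack: [s2^-1]
Gen 6 (s1): push. Stack: [s2^-1 s1]
Gen 7 (s1^-1): cancels prior s1. Stack: [s2^-1]
Gen 8 (s2): cancels prior s2^-1. Stack: []
Reduced word: (empty)

Answer: yes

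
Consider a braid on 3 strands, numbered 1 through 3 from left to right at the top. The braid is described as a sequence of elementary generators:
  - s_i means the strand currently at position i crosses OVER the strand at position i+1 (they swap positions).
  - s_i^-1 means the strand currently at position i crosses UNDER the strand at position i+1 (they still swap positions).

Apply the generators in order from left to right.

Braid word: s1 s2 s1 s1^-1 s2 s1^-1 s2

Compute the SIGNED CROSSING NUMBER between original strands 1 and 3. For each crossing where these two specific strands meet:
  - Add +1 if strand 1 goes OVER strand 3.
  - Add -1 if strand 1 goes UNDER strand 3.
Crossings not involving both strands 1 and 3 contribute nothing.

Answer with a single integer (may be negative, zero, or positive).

Answer: 0

Derivation:
Gen 1: crossing 1x2. Both 1&3? no. Sum: 0
Gen 2: 1 over 3. Both 1&3? yes. Contrib: +1. Sum: 1
Gen 3: crossing 2x3. Both 1&3? no. Sum: 1
Gen 4: crossing 3x2. Both 1&3? no. Sum: 1
Gen 5: 3 over 1. Both 1&3? yes. Contrib: -1. Sum: 0
Gen 6: crossing 2x1. Both 1&3? no. Sum: 0
Gen 7: crossing 2x3. Both 1&3? no. Sum: 0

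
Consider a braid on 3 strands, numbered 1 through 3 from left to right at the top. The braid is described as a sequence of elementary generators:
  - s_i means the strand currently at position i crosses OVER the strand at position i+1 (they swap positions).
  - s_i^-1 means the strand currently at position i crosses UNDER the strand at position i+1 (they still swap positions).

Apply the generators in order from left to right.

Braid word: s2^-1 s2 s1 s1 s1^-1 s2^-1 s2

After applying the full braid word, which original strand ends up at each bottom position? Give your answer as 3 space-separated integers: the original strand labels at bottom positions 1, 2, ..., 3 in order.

Answer: 2 1 3

Derivation:
Gen 1 (s2^-1): strand 2 crosses under strand 3. Perm now: [1 3 2]
Gen 2 (s2): strand 3 crosses over strand 2. Perm now: [1 2 3]
Gen 3 (s1): strand 1 crosses over strand 2. Perm now: [2 1 3]
Gen 4 (s1): strand 2 crosses over strand 1. Perm now: [1 2 3]
Gen 5 (s1^-1): strand 1 crosses under strand 2. Perm now: [2 1 3]
Gen 6 (s2^-1): strand 1 crosses under strand 3. Perm now: [2 3 1]
Gen 7 (s2): strand 3 crosses over strand 1. Perm now: [2 1 3]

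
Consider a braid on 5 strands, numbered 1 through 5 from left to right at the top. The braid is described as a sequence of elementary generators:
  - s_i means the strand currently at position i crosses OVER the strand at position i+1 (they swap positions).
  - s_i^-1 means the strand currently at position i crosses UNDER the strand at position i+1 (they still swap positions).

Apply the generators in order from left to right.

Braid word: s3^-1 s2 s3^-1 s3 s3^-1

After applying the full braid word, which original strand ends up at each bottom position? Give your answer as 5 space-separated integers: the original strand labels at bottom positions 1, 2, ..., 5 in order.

Answer: 1 4 3 2 5

Derivation:
Gen 1 (s3^-1): strand 3 crosses under strand 4. Perm now: [1 2 4 3 5]
Gen 2 (s2): strand 2 crosses over strand 4. Perm now: [1 4 2 3 5]
Gen 3 (s3^-1): strand 2 crosses under strand 3. Perm now: [1 4 3 2 5]
Gen 4 (s3): strand 3 crosses over strand 2. Perm now: [1 4 2 3 5]
Gen 5 (s3^-1): strand 2 crosses under strand 3. Perm now: [1 4 3 2 5]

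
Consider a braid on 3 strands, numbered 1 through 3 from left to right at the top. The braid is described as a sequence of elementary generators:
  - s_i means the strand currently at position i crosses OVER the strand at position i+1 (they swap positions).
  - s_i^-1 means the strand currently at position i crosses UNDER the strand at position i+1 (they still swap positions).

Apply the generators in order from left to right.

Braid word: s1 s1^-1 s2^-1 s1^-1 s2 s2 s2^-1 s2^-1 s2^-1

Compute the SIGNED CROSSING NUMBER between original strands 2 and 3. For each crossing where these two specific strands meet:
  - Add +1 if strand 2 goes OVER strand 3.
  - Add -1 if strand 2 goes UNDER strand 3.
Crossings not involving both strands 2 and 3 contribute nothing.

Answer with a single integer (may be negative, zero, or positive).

Gen 1: crossing 1x2. Both 2&3? no. Sum: 0
Gen 2: crossing 2x1. Both 2&3? no. Sum: 0
Gen 3: 2 under 3. Both 2&3? yes. Contrib: -1. Sum: -1
Gen 4: crossing 1x3. Both 2&3? no. Sum: -1
Gen 5: crossing 1x2. Both 2&3? no. Sum: -1
Gen 6: crossing 2x1. Both 2&3? no. Sum: -1
Gen 7: crossing 1x2. Both 2&3? no. Sum: -1
Gen 8: crossing 2x1. Both 2&3? no. Sum: -1
Gen 9: crossing 1x2. Both 2&3? no. Sum: -1

Answer: -1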